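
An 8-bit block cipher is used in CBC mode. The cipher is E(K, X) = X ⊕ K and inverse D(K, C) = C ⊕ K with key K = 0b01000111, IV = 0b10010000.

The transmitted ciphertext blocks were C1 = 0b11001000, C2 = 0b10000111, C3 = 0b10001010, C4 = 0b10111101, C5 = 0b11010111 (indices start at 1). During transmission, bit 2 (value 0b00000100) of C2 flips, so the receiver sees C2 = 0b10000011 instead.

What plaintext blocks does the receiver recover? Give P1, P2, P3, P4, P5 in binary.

CBC decryption: P_i = D(K, C_i) ⊕ C_{i−1}, with C_{0} = IV.
Only C2 changed, to 0b10000011. In CBC, a change in C_i garbles P_i and flips the same bit in P_{i+1}. Decrypting the received ciphertext:
P1: D(K, 0b11001000) = 0b10001111; 0b10001111 ⊕ 0b10010000 = 0b00011111.
P2: D(K, 0b10000011) = 0b11000100; 0b11000100 ⊕ 0b11001000 = 0b00001100.
P3: D(K, 0b10001010) = 0b11001101; 0b11001101 ⊕ 0b10000011 = 0b01001110.
P4: D(K, 0b10111101) = 0b11111010; 0b11111010 ⊕ 0b10001010 = 0b01110000.
P5: D(K, 0b11010111) = 0b10010000; 0b10010000 ⊕ 0b10111101 = 0b00101101.
Blocks that differ from the original plaintext: P2, P3.

P1 = 0b00011111, P2 = 0b00001100, P3 = 0b01001110, P4 = 0b01110000, P5 = 0b00101101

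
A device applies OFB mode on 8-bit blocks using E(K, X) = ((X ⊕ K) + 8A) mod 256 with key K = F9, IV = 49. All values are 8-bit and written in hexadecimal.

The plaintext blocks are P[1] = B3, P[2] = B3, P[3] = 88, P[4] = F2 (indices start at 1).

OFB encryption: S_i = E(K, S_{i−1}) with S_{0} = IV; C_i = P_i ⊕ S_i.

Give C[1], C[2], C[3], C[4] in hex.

C[1] = 89, C[2] = FE, C[3] = B6, C[4] = A3

C[1]: S = E(K, 49) = 3A; B3 ⊕ 3A = 89.
C[2]: S = E(K, 3A) = 4D; B3 ⊕ 4D = FE.
C[3]: S = E(K, 4D) = 3E; 88 ⊕ 3E = B6.
C[4]: S = E(K, 3E) = 51; F2 ⊕ 51 = A3.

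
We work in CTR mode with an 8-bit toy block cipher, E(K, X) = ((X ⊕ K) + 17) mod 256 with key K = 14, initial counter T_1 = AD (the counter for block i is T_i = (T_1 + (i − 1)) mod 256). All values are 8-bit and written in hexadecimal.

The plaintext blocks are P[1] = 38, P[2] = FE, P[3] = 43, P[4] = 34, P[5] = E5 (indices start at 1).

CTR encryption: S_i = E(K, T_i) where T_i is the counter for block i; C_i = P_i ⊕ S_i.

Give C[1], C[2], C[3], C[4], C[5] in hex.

C[1] = E8, C[2] = 2F, C[3] = 91, C[4] = 8F, C[5] = 59

C[1]: T = AD, S = E(K, T) = D0; 38 ⊕ D0 = E8.
C[2]: T = AE, S = E(K, T) = D1; FE ⊕ D1 = 2F.
C[3]: T = AF, S = E(K, T) = D2; 43 ⊕ D2 = 91.
C[4]: T = B0, S = E(K, T) = BB; 34 ⊕ BB = 8F.
C[5]: T = B1, S = E(K, T) = BC; E5 ⊕ BC = 59.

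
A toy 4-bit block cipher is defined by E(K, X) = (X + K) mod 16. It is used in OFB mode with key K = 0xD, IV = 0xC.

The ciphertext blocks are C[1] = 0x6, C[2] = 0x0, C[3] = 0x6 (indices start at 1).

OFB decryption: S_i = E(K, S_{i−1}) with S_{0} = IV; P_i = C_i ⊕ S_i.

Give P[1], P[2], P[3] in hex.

P[1]: S = E(K, 0xC) = 0x9; 0x6 ⊕ 0x9 = 0xF.
P[2]: S = E(K, 0x9) = 0x6; 0x0 ⊕ 0x6 = 0x6.
P[3]: S = E(K, 0x6) = 0x3; 0x6 ⊕ 0x3 = 0x5.

P[1] = 0xF, P[2] = 0x6, P[3] = 0x5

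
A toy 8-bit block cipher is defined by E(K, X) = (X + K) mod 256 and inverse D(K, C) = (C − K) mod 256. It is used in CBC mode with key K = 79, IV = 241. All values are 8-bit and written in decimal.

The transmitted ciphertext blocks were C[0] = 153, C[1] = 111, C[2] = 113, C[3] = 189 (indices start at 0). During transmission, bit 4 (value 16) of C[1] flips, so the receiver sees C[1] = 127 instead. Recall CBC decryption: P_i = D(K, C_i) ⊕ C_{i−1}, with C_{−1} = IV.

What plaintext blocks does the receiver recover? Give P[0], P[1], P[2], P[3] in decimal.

Only C[1] changed, to 127. In CBC, a change in C_i garbles P_i and flips the same bit in P_{i+1}. Decrypting the received ciphertext:
P[0]: D(K, 153) = 74; 74 ⊕ 241 = 187.
P[1]: D(K, 127) = 48; 48 ⊕ 153 = 169.
P[2]: D(K, 113) = 34; 34 ⊕ 127 = 93.
P[3]: D(K, 189) = 110; 110 ⊕ 113 = 31.
Blocks that differ from the original plaintext: P[1], P[2].

P[0] = 187, P[1] = 169, P[2] = 93, P[3] = 31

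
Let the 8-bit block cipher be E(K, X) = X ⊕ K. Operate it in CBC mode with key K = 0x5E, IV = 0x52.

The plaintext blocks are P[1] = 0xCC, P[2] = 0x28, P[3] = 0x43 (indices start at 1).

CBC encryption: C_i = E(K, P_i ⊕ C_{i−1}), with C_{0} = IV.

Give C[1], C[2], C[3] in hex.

C[1] = 0xC0, C[2] = 0xB6, C[3] = 0xAB

C[1]: P[1] ⊕ 0x52 = 0x9E; E(K, 0x9E) = 0xC0.
C[2]: P[2] ⊕ 0xC0 = 0xE8; E(K, 0xE8) = 0xB6.
C[3]: P[3] ⊕ 0xB6 = 0xF5; E(K, 0xF5) = 0xAB.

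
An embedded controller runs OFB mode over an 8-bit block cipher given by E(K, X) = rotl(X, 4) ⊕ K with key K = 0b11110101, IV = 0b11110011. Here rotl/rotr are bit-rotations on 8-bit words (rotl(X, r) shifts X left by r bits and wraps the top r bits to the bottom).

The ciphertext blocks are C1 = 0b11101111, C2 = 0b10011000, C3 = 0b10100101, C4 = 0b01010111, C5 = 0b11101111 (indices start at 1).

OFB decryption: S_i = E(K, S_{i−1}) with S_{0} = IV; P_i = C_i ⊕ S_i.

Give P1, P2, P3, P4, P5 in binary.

P1 = 0b00100101, P2 = 0b11000001, P3 = 0b11000101, P4 = 0b10100100, P5 = 0b00100101

P1: S = E(K, 0b11110011) = 0b11001010; 0b11101111 ⊕ 0b11001010 = 0b00100101.
P2: S = E(K, 0b11001010) = 0b01011001; 0b10011000 ⊕ 0b01011001 = 0b11000001.
P3: S = E(K, 0b01011001) = 0b01100000; 0b10100101 ⊕ 0b01100000 = 0b11000101.
P4: S = E(K, 0b01100000) = 0b11110011; 0b01010111 ⊕ 0b11110011 = 0b10100100.
P5: S = E(K, 0b11110011) = 0b11001010; 0b11101111 ⊕ 0b11001010 = 0b00100101.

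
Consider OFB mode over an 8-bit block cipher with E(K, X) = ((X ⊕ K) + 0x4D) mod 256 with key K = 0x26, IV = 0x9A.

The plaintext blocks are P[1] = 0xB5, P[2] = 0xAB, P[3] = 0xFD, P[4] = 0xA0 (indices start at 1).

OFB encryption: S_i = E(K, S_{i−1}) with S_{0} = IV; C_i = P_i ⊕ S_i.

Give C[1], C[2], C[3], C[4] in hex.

C[1]: S = E(K, 0x9A) = 0x09; 0xB5 ⊕ 0x09 = 0xBC.
C[2]: S = E(K, 0x09) = 0x7C; 0xAB ⊕ 0x7C = 0xD7.
C[3]: S = E(K, 0x7C) = 0xA7; 0xFD ⊕ 0xA7 = 0x5A.
C[4]: S = E(K, 0xA7) = 0xCE; 0xA0 ⊕ 0xCE = 0x6E.

C[1] = 0xBC, C[2] = 0xD7, C[3] = 0x5A, C[4] = 0x6E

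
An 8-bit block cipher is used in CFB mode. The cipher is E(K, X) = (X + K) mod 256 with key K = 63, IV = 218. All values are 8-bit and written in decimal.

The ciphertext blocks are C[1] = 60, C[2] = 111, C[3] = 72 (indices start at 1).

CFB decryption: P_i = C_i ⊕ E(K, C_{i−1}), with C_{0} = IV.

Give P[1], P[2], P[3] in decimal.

P[1]: E(K, 218) = 25; 60 ⊕ 25 = 37.
P[2]: E(K, 60) = 123; 111 ⊕ 123 = 20.
P[3]: E(K, 111) = 174; 72 ⊕ 174 = 230.

P[1] = 37, P[2] = 20, P[3] = 230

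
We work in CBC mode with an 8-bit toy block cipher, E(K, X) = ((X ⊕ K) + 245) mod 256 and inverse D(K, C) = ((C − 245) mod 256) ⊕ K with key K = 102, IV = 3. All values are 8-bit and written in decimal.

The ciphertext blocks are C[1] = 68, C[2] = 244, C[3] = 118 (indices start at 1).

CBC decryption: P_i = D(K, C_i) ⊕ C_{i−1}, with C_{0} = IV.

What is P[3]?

P[3] = 19

P[3]: D(K, 118) = 231; 231 ⊕ 244 = 19.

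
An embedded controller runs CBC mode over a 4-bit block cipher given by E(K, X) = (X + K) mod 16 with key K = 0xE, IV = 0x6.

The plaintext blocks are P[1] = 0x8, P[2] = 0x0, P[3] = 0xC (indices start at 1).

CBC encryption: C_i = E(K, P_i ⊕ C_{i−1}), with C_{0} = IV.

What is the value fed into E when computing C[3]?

0x6

C[1]: P[1] ⊕ 0x6 = 0xE; E(K, 0xE) = 0xC.
C[2]: P[2] ⊕ 0xC = 0xC; E(K, 0xC) = 0xA.
C[3]: P[3] ⊕ 0xA = 0x6; E(K, 0x6) = 0x4.
So the input to E for block [3] is 0x6.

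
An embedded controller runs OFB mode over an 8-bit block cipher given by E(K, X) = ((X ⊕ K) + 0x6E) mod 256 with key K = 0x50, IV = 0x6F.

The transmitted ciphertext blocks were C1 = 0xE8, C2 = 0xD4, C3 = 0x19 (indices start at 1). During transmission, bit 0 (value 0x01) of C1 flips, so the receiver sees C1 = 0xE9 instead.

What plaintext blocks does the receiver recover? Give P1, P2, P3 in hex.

OFB decryption: S_i = E(K, S_{i−1}) with S_{0} = IV; P_i = C_i ⊕ S_i.
Only C1 changed, to 0xE9. In OFB, a change in C_i flips the same bit in P_i only; the keystream is unaffected. Decrypting the received ciphertext:
P1: S = E(K, 0x6F) = 0xAD; 0xE9 ⊕ 0xAD = 0x44.
P2: S = E(K, 0xAD) = 0x6B; 0xD4 ⊕ 0x6B = 0xBF.
P3: S = E(K, 0x6B) = 0xA9; 0x19 ⊕ 0xA9 = 0xB0.
Blocks that differ from the original plaintext: P1.

P1 = 0x44, P2 = 0xBF, P3 = 0xB0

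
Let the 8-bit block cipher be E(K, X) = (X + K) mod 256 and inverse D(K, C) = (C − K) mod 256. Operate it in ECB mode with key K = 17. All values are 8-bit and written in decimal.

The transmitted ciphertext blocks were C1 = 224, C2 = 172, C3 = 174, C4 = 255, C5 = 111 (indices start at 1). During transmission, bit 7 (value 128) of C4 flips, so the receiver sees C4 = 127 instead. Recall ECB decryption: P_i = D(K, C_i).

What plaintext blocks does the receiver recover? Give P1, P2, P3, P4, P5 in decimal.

P1 = 207, P2 = 155, P3 = 157, P4 = 110, P5 = 94

Only C4 changed, to 127. In ECB, a change in C_i affects only P_i. Decrypting the received ciphertext:
P1: D(K, 224) = 207.
P2: D(K, 172) = 155.
P3: D(K, 174) = 157.
P4: D(K, 127) = 110.
P5: D(K, 111) = 94.
Blocks that differ from the original plaintext: P4.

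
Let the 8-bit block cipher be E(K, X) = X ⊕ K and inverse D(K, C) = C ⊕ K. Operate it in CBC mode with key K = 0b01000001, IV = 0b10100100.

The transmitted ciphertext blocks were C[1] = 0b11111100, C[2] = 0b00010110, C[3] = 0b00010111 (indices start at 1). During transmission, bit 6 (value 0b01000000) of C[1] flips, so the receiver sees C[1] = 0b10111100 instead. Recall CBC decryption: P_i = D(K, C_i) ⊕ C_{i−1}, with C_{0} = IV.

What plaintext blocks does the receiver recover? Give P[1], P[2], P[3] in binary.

P[1] = 0b01011001, P[2] = 0b11101011, P[3] = 0b01000000

Only C[1] changed, to 0b10111100. In CBC, a change in C_i garbles P_i and flips the same bit in P_{i+1}. Decrypting the received ciphertext:
P[1]: D(K, 0b10111100) = 0b11111101; 0b11111101 ⊕ 0b10100100 = 0b01011001.
P[2]: D(K, 0b00010110) = 0b01010111; 0b01010111 ⊕ 0b10111100 = 0b11101011.
P[3]: D(K, 0b00010111) = 0b01010110; 0b01010110 ⊕ 0b00010110 = 0b01000000.
Blocks that differ from the original plaintext: P[1], P[2].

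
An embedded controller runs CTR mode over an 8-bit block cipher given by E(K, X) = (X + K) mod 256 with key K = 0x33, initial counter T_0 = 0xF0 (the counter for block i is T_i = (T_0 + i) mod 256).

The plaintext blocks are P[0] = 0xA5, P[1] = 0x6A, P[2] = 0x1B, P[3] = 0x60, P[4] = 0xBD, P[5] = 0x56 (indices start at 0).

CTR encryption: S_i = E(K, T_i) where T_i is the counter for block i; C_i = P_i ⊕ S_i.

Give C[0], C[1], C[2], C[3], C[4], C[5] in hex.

C[0] = 0x86, C[1] = 0x4E, C[2] = 0x3E, C[3] = 0x46, C[4] = 0x9A, C[5] = 0x7E

C[0]: T = 0xF0, S = E(K, T) = 0x23; 0xA5 ⊕ 0x23 = 0x86.
C[1]: T = 0xF1, S = E(K, T) = 0x24; 0x6A ⊕ 0x24 = 0x4E.
C[2]: T = 0xF2, S = E(K, T) = 0x25; 0x1B ⊕ 0x25 = 0x3E.
C[3]: T = 0xF3, S = E(K, T) = 0x26; 0x60 ⊕ 0x26 = 0x46.
C[4]: T = 0xF4, S = E(K, T) = 0x27; 0xBD ⊕ 0x27 = 0x9A.
C[5]: T = 0xF5, S = E(K, T) = 0x28; 0x56 ⊕ 0x28 = 0x7E.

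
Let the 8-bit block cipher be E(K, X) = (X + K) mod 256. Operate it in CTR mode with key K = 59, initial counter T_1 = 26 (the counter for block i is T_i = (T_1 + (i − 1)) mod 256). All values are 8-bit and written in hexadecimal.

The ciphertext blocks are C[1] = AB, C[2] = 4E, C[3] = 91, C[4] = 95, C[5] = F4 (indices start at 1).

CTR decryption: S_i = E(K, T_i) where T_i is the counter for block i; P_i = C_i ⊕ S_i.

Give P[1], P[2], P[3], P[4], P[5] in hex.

P[1] = D4, P[2] = CE, P[3] = 10, P[4] = 17, P[5] = 77

P[1]: T = 26, S = E(K, T) = 7F; AB ⊕ 7F = D4.
P[2]: T = 27, S = E(K, T) = 80; 4E ⊕ 80 = CE.
P[3]: T = 28, S = E(K, T) = 81; 91 ⊕ 81 = 10.
P[4]: T = 29, S = E(K, T) = 82; 95 ⊕ 82 = 17.
P[5]: T = 2A, S = E(K, T) = 83; F4 ⊕ 83 = 77.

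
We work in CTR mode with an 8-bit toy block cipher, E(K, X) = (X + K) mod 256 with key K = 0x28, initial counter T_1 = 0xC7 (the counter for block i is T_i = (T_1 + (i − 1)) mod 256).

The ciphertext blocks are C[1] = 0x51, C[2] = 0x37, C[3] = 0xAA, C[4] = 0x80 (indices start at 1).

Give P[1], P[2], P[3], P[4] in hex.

CTR decryption: S_i = E(K, T_i) where T_i is the counter for block i; P_i = C_i ⊕ S_i.
P[1]: T = 0xC7, S = E(K, T) = 0xEF; 0x51 ⊕ 0xEF = 0xBE.
P[2]: T = 0xC8, S = E(K, T) = 0xF0; 0x37 ⊕ 0xF0 = 0xC7.
P[3]: T = 0xC9, S = E(K, T) = 0xF1; 0xAA ⊕ 0xF1 = 0x5B.
P[4]: T = 0xCA, S = E(K, T) = 0xF2; 0x80 ⊕ 0xF2 = 0x72.

P[1] = 0xBE, P[2] = 0xC7, P[3] = 0x5B, P[4] = 0x72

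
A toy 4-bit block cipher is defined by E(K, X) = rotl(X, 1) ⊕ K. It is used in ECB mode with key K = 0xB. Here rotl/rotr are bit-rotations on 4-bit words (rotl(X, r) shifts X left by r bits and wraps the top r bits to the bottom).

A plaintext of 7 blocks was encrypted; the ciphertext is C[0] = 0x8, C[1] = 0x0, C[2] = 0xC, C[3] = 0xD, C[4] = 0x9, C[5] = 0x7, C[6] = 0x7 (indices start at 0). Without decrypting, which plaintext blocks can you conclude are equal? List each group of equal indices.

P[5] = P[6]

ECB encrypts each block independently with the same key, so equal ciphertext blocks imply equal plaintext blocks.
C[5] = C[6] = 0x7, so P[5] = P[6].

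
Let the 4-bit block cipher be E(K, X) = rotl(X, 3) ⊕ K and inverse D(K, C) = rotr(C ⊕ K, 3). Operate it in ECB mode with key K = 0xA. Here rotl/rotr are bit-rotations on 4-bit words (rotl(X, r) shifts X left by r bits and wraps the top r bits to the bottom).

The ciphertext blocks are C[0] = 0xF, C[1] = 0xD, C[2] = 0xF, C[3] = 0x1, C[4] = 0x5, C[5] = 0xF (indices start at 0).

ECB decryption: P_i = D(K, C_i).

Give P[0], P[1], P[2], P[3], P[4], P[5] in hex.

P[0] = 0xA, P[1] = 0xE, P[2] = 0xA, P[3] = 0x7, P[4] = 0xF, P[5] = 0xA

P[0]: D(K, 0xF) = 0xA.
P[1]: D(K, 0xD) = 0xE.
P[2]: D(K, 0xF) = 0xA.
P[3]: D(K, 0x1) = 0x7.
P[4]: D(K, 0x5) = 0xF.
P[5]: D(K, 0xF) = 0xA.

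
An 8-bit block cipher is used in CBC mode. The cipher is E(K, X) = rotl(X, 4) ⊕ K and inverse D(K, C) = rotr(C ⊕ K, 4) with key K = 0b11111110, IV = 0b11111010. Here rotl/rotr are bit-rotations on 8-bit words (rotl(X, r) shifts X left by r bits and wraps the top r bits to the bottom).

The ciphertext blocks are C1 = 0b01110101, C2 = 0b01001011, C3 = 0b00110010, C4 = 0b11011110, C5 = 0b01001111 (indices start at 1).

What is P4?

P4 = 0b00110000

CBC decryption: P_i = D(K, C_i) ⊕ C_{i−1}, with C_{0} = IV.
P4: D(K, 0b11011110) = 0b00000010; 0b00000010 ⊕ 0b00110010 = 0b00110000.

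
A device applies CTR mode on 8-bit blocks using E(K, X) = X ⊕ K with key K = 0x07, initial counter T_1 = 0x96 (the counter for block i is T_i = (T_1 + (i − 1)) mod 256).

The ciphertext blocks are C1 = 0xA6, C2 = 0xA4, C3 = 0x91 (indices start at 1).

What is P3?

CTR decryption: S_i = E(K, T_i) where T_i is the counter for block i; P_i = C_i ⊕ S_i.
P3: T = 0x98, S = E(K, T) = 0x9F; 0x91 ⊕ 0x9F = 0x0E.

P3 = 0x0E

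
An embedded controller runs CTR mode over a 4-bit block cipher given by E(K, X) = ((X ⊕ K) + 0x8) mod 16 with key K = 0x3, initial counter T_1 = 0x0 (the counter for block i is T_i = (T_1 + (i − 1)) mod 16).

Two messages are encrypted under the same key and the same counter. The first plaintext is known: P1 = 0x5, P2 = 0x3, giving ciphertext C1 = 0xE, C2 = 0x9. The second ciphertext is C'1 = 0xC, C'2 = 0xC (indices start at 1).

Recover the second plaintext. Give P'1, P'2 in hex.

In CTR with a reused counter, both messages share the same keystream S_i, so C_i ⊕ C'_i = P_i ⊕ P'_i and thus P'_i = P_i ⊕ C_i ⊕ C'_i.
P'1: 0x5 ⊕ 0xE ⊕ 0xC = 0x7.
P'2: 0x3 ⊕ 0x9 ⊕ 0xC = 0x6.

P'1 = 0x7, P'2 = 0x6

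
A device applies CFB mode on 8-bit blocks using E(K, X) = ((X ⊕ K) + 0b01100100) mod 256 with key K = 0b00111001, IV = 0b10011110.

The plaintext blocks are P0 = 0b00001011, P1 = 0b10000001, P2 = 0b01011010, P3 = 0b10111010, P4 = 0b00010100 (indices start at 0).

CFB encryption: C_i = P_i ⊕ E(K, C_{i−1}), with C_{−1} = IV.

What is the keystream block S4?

C0: E(K, 0b10011110) = 0b00001011; 0b00001011 ⊕ 0b00001011 = 0b00000000.
C1: E(K, 0b00000000) = 0b10011101; 0b10000001 ⊕ 0b10011101 = 0b00011100.
C2: E(K, 0b00011100) = 0b10001001; 0b01011010 ⊕ 0b10001001 = 0b11010011.
C3: E(K, 0b11010011) = 0b01001110; 0b10111010 ⊕ 0b01001110 = 0b11110100.
C4: E(K, 0b11110100) = 0b00110001; 0b00010100 ⊕ 0b00110001 = 0b00100101.
So S4 = 0b00110001.

0b00110001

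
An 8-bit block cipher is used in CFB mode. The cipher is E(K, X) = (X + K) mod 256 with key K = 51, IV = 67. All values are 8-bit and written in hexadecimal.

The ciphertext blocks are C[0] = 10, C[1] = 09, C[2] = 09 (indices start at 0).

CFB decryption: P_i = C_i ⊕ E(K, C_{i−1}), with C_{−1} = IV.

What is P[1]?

P[1]: E(K, 10) = 61; 09 ⊕ 61 = 68.

P[1] = 68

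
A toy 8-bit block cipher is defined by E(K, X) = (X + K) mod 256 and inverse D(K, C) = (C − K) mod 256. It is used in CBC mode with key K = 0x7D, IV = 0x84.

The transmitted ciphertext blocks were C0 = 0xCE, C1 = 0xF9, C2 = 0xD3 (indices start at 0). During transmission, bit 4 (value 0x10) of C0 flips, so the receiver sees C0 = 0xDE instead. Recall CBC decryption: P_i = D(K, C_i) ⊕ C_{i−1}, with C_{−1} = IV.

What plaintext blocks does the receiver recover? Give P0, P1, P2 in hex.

P0 = 0xE5, P1 = 0xA2, P2 = 0xAF

Only C0 changed, to 0xDE. In CBC, a change in C_i garbles P_i and flips the same bit in P_{i+1}. Decrypting the received ciphertext:
P0: D(K, 0xDE) = 0x61; 0x61 ⊕ 0x84 = 0xE5.
P1: D(K, 0xF9) = 0x7C; 0x7C ⊕ 0xDE = 0xA2.
P2: D(K, 0xD3) = 0x56; 0x56 ⊕ 0xF9 = 0xAF.
Blocks that differ from the original plaintext: P0, P1.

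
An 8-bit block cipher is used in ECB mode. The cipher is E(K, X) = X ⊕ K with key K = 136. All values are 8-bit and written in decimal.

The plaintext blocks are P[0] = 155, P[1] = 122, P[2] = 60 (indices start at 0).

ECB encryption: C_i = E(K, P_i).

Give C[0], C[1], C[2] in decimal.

C[0]: E(K, 155) = 19.
C[1]: E(K, 122) = 242.
C[2]: E(K, 60) = 180.

C[0] = 19, C[1] = 242, C[2] = 180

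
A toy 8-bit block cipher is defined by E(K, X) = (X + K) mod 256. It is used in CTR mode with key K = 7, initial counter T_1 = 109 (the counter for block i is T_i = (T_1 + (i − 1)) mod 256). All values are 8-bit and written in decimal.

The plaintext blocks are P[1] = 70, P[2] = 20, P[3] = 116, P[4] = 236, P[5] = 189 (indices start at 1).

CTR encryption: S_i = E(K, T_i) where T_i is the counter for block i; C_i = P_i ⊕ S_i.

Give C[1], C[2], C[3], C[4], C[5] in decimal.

C[1] = 50, C[2] = 97, C[3] = 2, C[4] = 155, C[5] = 197

C[1]: T = 109, S = E(K, T) = 116; 70 ⊕ 116 = 50.
C[2]: T = 110, S = E(K, T) = 117; 20 ⊕ 117 = 97.
C[3]: T = 111, S = E(K, T) = 118; 116 ⊕ 118 = 2.
C[4]: T = 112, S = E(K, T) = 119; 236 ⊕ 119 = 155.
C[5]: T = 113, S = E(K, T) = 120; 189 ⊕ 120 = 197.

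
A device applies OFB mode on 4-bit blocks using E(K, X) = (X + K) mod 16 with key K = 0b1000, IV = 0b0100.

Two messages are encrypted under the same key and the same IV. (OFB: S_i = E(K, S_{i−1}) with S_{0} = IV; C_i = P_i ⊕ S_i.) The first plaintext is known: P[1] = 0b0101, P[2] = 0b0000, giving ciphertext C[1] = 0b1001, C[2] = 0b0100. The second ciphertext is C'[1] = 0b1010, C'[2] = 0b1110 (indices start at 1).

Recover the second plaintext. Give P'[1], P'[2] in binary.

In OFB with a reused IV, both messages share the same keystream S_i, so C_i ⊕ C'_i = P_i ⊕ P'_i and thus P'_i = P_i ⊕ C_i ⊕ C'_i.
P'[1]: 0b0101 ⊕ 0b1001 ⊕ 0b1010 = 0b0110.
P'[2]: 0b0000 ⊕ 0b0100 ⊕ 0b1110 = 0b1010.

P'[1] = 0b0110, P'[2] = 0b1010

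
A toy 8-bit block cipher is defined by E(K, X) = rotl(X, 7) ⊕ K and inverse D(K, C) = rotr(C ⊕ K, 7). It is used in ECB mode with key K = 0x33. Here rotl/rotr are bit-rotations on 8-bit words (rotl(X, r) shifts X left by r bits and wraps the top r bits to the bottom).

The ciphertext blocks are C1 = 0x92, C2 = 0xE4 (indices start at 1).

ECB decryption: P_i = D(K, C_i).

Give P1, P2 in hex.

P1 = 0x43, P2 = 0xAF

P1: D(K, 0x92) = 0x43.
P2: D(K, 0xE4) = 0xAF.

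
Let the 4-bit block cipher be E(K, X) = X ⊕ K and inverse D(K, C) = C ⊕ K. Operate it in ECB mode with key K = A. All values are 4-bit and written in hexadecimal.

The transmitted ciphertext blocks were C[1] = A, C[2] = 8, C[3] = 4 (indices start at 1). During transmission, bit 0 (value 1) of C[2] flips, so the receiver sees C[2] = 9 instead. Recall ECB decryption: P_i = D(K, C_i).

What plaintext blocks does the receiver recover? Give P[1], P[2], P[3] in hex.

Only C[2] changed, to 9. In ECB, a change in C_i affects only P_i. Decrypting the received ciphertext:
P[1]: D(K, A) = 0.
P[2]: D(K, 9) = 3.
P[3]: D(K, 4) = E.
Blocks that differ from the original plaintext: P[2].

P[1] = 0, P[2] = 3, P[3] = E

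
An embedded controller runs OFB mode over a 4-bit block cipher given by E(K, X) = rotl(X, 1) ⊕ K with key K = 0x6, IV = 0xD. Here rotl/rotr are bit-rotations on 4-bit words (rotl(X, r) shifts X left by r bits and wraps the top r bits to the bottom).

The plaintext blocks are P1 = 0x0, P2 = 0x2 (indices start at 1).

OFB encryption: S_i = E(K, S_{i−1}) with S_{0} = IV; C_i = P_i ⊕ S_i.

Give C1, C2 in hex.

C1 = 0xD, C2 = 0xF

C1: S = E(K, 0xD) = 0xD; 0x0 ⊕ 0xD = 0xD.
C2: S = E(K, 0xD) = 0xD; 0x2 ⊕ 0xD = 0xF.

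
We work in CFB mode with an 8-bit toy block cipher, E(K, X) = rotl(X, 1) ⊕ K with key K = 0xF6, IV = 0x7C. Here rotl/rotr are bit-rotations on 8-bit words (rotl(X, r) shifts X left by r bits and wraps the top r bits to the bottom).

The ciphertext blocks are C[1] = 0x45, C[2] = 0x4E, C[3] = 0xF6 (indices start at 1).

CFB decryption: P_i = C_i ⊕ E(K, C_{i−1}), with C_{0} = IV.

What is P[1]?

P[1]: E(K, 0x7C) = 0x0E; 0x45 ⊕ 0x0E = 0x4B.

P[1] = 0x4B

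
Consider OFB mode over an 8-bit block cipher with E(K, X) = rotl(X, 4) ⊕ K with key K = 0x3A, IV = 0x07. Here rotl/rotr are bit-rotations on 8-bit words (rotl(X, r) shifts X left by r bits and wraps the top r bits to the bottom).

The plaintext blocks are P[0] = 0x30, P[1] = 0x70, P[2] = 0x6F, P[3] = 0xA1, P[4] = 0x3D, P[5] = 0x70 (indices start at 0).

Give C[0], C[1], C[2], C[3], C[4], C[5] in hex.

OFB encryption: S_i = E(K, S_{i−1}) with S_{−1} = IV; C_i = P_i ⊕ S_i.
C[0]: S = E(K, 0x07) = 0x4A; 0x30 ⊕ 0x4A = 0x7A.
C[1]: S = E(K, 0x4A) = 0x9E; 0x70 ⊕ 0x9E = 0xEE.
C[2]: S = E(K, 0x9E) = 0xD3; 0x6F ⊕ 0xD3 = 0xBC.
C[3]: S = E(K, 0xD3) = 0x07; 0xA1 ⊕ 0x07 = 0xA6.
C[4]: S = E(K, 0x07) = 0x4A; 0x3D ⊕ 0x4A = 0x77.
C[5]: S = E(K, 0x4A) = 0x9E; 0x70 ⊕ 0x9E = 0xEE.

C[0] = 0x7A, C[1] = 0xEE, C[2] = 0xBC, C[3] = 0xA6, C[4] = 0x77, C[5] = 0xEE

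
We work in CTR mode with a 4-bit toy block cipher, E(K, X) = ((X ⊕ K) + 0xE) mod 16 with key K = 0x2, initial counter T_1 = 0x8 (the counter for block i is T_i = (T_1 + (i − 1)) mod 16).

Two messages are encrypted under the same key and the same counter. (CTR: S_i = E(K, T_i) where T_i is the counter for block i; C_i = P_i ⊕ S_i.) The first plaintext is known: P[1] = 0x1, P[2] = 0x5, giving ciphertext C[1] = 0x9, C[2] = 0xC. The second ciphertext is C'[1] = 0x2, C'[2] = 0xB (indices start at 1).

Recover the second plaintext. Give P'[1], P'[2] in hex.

P'[1] = 0xA, P'[2] = 0x2

In CTR with a reused counter, both messages share the same keystream S_i, so C_i ⊕ C'_i = P_i ⊕ P'_i and thus P'_i = P_i ⊕ C_i ⊕ C'_i.
P'[1]: 0x1 ⊕ 0x9 ⊕ 0x2 = 0xA.
P'[2]: 0x5 ⊕ 0xC ⊕ 0xB = 0x2.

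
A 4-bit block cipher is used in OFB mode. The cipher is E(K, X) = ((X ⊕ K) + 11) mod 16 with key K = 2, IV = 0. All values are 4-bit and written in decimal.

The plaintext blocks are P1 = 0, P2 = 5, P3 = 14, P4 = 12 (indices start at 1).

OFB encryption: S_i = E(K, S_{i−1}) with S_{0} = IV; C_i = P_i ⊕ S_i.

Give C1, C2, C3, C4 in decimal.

C1 = 13, C2 = 15, C3 = 13, C4 = 0

C1: S = E(K, 0) = 13; 0 ⊕ 13 = 13.
C2: S = E(K, 13) = 10; 5 ⊕ 10 = 15.
C3: S = E(K, 10) = 3; 14 ⊕ 3 = 13.
C4: S = E(K, 3) = 12; 12 ⊕ 12 = 0.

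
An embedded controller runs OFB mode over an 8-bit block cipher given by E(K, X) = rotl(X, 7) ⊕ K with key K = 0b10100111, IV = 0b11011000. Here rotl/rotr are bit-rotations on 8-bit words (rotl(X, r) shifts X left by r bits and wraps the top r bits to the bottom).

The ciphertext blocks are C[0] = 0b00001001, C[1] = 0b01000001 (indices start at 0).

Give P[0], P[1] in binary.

OFB decryption: S_i = E(K, S_{i−1}) with S_{−1} = IV; P_i = C_i ⊕ S_i.
P[0]: S = E(K, 0b11011000) = 0b11001011; 0b00001001 ⊕ 0b11001011 = 0b11000010.
P[1]: S = E(K, 0b11001011) = 0b01000010; 0b01000001 ⊕ 0b01000010 = 0b00000011.

P[0] = 0b11000010, P[1] = 0b00000011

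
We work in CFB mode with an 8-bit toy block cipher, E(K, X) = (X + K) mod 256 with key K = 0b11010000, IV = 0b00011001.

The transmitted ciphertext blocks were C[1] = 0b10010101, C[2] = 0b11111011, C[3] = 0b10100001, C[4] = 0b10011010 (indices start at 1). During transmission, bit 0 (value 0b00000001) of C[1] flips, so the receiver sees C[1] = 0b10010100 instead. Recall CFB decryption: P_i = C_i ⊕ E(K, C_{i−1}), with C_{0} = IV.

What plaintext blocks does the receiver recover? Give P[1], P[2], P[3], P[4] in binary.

P[1] = 0b01111101, P[2] = 0b10011111, P[3] = 0b01101010, P[4] = 0b11101011

Only C[1] changed, to 0b10010100. In CFB, a change in C_i flips the same bit in P_i and garbles P_{i+1}. Decrypting the received ciphertext:
P[1]: E(K, 0b00011001) = 0b11101001; 0b10010100 ⊕ 0b11101001 = 0b01111101.
P[2]: E(K, 0b10010100) = 0b01100100; 0b11111011 ⊕ 0b01100100 = 0b10011111.
P[3]: E(K, 0b11111011) = 0b11001011; 0b10100001 ⊕ 0b11001011 = 0b01101010.
P[4]: E(K, 0b10100001) = 0b01110001; 0b10011010 ⊕ 0b01110001 = 0b11101011.
Blocks that differ from the original plaintext: P[1], P[2].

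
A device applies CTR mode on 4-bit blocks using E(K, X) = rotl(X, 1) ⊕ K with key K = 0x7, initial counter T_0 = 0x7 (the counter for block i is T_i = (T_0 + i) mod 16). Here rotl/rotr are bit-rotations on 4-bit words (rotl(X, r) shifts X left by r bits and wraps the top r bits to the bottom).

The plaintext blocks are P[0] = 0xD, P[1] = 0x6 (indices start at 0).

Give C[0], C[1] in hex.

CTR encryption: S_i = E(K, T_i) where T_i is the counter for block i; C_i = P_i ⊕ S_i.
C[0]: T = 0x7, S = E(K, T) = 0x9; 0xD ⊕ 0x9 = 0x4.
C[1]: T = 0x8, S = E(K, T) = 0x6; 0x6 ⊕ 0x6 = 0x0.

C[0] = 0x4, C[1] = 0x0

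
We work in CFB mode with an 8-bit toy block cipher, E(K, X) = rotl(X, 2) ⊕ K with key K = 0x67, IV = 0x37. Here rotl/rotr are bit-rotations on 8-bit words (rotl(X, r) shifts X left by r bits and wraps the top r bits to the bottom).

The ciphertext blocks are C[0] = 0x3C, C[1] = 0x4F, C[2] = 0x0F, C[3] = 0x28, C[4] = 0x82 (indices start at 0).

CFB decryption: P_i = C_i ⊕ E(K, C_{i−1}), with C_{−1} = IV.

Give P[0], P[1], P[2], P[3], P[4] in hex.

P[0] = 0x87, P[1] = 0xD8, P[2] = 0x55, P[3] = 0x73, P[4] = 0x45

P[0]: E(K, 0x37) = 0xBB; 0x3C ⊕ 0xBB = 0x87.
P[1]: E(K, 0x3C) = 0x97; 0x4F ⊕ 0x97 = 0xD8.
P[2]: E(K, 0x4F) = 0x5A; 0x0F ⊕ 0x5A = 0x55.
P[3]: E(K, 0x0F) = 0x5B; 0x28 ⊕ 0x5B = 0x73.
P[4]: E(K, 0x28) = 0xC7; 0x82 ⊕ 0xC7 = 0x45.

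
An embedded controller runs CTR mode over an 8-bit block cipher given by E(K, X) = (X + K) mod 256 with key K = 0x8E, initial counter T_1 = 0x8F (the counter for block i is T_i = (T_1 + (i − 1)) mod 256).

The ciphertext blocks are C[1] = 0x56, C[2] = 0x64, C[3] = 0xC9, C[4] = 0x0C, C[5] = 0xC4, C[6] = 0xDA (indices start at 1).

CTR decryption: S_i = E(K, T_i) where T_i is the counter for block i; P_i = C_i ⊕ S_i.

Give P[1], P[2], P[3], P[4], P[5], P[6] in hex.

P[1]: T = 0x8F, S = E(K, T) = 0x1D; 0x56 ⊕ 0x1D = 0x4B.
P[2]: T = 0x90, S = E(K, T) = 0x1E; 0x64 ⊕ 0x1E = 0x7A.
P[3]: T = 0x91, S = E(K, T) = 0x1F; 0xC9 ⊕ 0x1F = 0xD6.
P[4]: T = 0x92, S = E(K, T) = 0x20; 0x0C ⊕ 0x20 = 0x2C.
P[5]: T = 0x93, S = E(K, T) = 0x21; 0xC4 ⊕ 0x21 = 0xE5.
P[6]: T = 0x94, S = E(K, T) = 0x22; 0xDA ⊕ 0x22 = 0xF8.

P[1] = 0x4B, P[2] = 0x7A, P[3] = 0xD6, P[4] = 0x2C, P[5] = 0xE5, P[6] = 0xF8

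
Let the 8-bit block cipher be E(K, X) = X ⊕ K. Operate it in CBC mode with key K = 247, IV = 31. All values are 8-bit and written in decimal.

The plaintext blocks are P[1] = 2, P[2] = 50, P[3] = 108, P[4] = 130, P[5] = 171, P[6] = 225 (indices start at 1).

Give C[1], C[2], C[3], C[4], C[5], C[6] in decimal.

CBC encryption: C_i = E(K, P_i ⊕ C_{i−1}), with C_{0} = IV.
C[1]: P[1] ⊕ 31 = 29; E(K, 29) = 234.
C[2]: P[2] ⊕ 234 = 216; E(K, 216) = 47.
C[3]: P[3] ⊕ 47 = 67; E(K, 67) = 180.
C[4]: P[4] ⊕ 180 = 54; E(K, 54) = 193.
C[5]: P[5] ⊕ 193 = 106; E(K, 106) = 157.
C[6]: P[6] ⊕ 157 = 124; E(K, 124) = 139.

C[1] = 234, C[2] = 47, C[3] = 180, C[4] = 193, C[5] = 157, C[6] = 139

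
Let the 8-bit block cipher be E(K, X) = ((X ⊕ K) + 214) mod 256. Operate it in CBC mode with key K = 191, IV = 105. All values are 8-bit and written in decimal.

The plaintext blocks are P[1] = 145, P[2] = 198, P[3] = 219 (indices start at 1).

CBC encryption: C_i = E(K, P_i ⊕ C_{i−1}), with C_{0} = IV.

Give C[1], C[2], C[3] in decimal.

C[1] = 29, C[2] = 58, C[3] = 52

C[1]: P[1] ⊕ 105 = 248; E(K, 248) = 29.
C[2]: P[2] ⊕ 29 = 219; E(K, 219) = 58.
C[3]: P[3] ⊕ 58 = 225; E(K, 225) = 52.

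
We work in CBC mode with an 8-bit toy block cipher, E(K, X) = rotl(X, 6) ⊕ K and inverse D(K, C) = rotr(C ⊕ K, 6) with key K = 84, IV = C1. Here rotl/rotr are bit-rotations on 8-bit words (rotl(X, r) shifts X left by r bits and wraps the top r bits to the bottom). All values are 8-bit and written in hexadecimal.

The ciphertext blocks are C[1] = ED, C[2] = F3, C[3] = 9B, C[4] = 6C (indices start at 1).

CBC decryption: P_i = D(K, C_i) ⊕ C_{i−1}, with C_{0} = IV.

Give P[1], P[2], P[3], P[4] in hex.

P[1]: D(K, ED) = A5; A5 ⊕ C1 = 64.
P[2]: D(K, F3) = DD; DD ⊕ ED = 30.
P[3]: D(K, 9B) = 7C; 7C ⊕ F3 = 8F.
P[4]: D(K, 6C) = A3; A3 ⊕ 9B = 38.

P[1] = 64, P[2] = 30, P[3] = 8F, P[4] = 38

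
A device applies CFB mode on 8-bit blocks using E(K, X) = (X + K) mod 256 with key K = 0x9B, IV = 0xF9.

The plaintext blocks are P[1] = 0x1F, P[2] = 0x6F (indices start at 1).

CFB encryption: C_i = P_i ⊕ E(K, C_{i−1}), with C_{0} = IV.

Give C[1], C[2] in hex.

C[1]: E(K, 0xF9) = 0x94; 0x1F ⊕ 0x94 = 0x8B.
C[2]: E(K, 0x8B) = 0x26; 0x6F ⊕ 0x26 = 0x49.

C[1] = 0x8B, C[2] = 0x49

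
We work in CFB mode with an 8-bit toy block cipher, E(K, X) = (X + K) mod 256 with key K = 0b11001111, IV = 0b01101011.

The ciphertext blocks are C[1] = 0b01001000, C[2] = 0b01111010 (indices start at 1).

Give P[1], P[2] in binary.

P[1] = 0b01110010, P[2] = 0b01101101

CFB decryption: P_i = C_i ⊕ E(K, C_{i−1}), with C_{0} = IV.
P[1]: E(K, 0b01101011) = 0b00111010; 0b01001000 ⊕ 0b00111010 = 0b01110010.
P[2]: E(K, 0b01001000) = 0b00010111; 0b01111010 ⊕ 0b00010111 = 0b01101101.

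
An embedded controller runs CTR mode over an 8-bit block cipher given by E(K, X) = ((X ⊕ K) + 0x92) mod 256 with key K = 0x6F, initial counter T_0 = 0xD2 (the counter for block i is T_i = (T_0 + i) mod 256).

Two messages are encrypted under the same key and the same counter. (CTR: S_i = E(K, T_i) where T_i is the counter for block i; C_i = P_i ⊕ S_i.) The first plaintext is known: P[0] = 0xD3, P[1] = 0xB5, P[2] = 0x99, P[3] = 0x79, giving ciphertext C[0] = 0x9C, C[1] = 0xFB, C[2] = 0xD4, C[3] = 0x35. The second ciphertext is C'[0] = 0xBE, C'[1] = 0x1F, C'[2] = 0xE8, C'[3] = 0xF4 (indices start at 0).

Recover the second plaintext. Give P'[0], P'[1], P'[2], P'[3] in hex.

In CTR with a reused counter, both messages share the same keystream S_i, so C_i ⊕ C'_i = P_i ⊕ P'_i and thus P'_i = P_i ⊕ C_i ⊕ C'_i.
P'[0]: 0xD3 ⊕ 0x9C ⊕ 0xBE = 0xF1.
P'[1]: 0xB5 ⊕ 0xFB ⊕ 0x1F = 0x51.
P'[2]: 0x99 ⊕ 0xD4 ⊕ 0xE8 = 0xA5.
P'[3]: 0x79 ⊕ 0x35 ⊕ 0xF4 = 0xB8.

P'[0] = 0xF1, P'[1] = 0x51, P'[2] = 0xA5, P'[3] = 0xB8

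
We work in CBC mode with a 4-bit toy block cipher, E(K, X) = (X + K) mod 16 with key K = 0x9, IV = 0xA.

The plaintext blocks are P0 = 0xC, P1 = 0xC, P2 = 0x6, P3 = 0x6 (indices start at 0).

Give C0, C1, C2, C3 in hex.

CBC encryption: C_i = E(K, P_i ⊕ C_{i−1}), with C_{−1} = IV.
C0: P0 ⊕ 0xA = 0x6; E(K, 0x6) = 0xF.
C1: P1 ⊕ 0xF = 0x3; E(K, 0x3) = 0xC.
C2: P2 ⊕ 0xC = 0xA; E(K, 0xA) = 0x3.
C3: P3 ⊕ 0x3 = 0x5; E(K, 0x5) = 0xE.

C0 = 0xF, C1 = 0xC, C2 = 0x3, C3 = 0xE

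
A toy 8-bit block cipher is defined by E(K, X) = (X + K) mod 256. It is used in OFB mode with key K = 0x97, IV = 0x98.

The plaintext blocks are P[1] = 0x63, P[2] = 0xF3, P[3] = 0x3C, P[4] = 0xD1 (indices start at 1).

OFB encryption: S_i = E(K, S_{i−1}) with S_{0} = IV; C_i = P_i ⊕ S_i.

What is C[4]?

C[4] = 0x25

C[1]: S = E(K, 0x98) = 0x2F; 0x63 ⊕ 0x2F = 0x4C.
C[2]: S = E(K, 0x2F) = 0xC6; 0xF3 ⊕ 0xC6 = 0x35.
C[3]: S = E(K, 0xC6) = 0x5D; 0x3C ⊕ 0x5D = 0x61.
C[4]: S = E(K, 0x5D) = 0xF4; 0xD1 ⊕ 0xF4 = 0x25.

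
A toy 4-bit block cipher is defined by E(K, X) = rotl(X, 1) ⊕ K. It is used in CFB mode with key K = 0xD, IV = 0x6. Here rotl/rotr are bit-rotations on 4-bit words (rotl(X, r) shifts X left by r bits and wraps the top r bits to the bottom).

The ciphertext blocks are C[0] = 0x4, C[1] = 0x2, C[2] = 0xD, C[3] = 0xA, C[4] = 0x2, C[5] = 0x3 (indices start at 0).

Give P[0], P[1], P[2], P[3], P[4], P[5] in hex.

CFB decryption: P_i = C_i ⊕ E(K, C_{i−1}), with C_{−1} = IV.
P[0]: E(K, 0x6) = 0x1; 0x4 ⊕ 0x1 = 0x5.
P[1]: E(K, 0x4) = 0x5; 0x2 ⊕ 0x5 = 0x7.
P[2]: E(K, 0x2) = 0x9; 0xD ⊕ 0x9 = 0x4.
P[3]: E(K, 0xD) = 0x6; 0xA ⊕ 0x6 = 0xC.
P[4]: E(K, 0xA) = 0x8; 0x2 ⊕ 0x8 = 0xA.
P[5]: E(K, 0x2) = 0x9; 0x3 ⊕ 0x9 = 0xA.

P[0] = 0x5, P[1] = 0x7, P[2] = 0x4, P[3] = 0xC, P[4] = 0xA, P[5] = 0xA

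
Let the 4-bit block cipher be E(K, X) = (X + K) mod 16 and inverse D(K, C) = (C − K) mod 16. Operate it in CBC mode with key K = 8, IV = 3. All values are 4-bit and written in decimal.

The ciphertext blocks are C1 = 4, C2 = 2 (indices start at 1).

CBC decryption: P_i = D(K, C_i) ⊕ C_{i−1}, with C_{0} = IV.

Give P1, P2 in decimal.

P1: D(K, 4) = 12; 12 ⊕ 3 = 15.
P2: D(K, 2) = 10; 10 ⊕ 4 = 14.

P1 = 15, P2 = 14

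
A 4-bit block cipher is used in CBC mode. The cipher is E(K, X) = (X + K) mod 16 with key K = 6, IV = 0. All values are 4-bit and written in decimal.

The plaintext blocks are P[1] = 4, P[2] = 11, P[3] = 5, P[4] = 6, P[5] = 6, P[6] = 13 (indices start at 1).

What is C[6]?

C[6] = 11

CBC encryption: C_i = E(K, P_i ⊕ C_{i−1}), with C_{0} = IV.
C[1]: P[1] ⊕ 0 = 4; E(K, 4) = 10.
C[2]: P[2] ⊕ 10 = 1; E(K, 1) = 7.
C[3]: P[3] ⊕ 7 = 2; E(K, 2) = 8.
C[4]: P[4] ⊕ 8 = 14; E(K, 14) = 4.
C[5]: P[5] ⊕ 4 = 2; E(K, 2) = 8.
C[6]: P[6] ⊕ 8 = 5; E(K, 5) = 11.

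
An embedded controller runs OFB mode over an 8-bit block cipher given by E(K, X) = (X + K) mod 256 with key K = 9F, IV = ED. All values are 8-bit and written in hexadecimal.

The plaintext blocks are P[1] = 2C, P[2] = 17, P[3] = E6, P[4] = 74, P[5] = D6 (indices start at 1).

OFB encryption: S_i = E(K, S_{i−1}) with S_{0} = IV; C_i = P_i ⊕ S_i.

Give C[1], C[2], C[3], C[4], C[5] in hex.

C[1]: S = E(K, ED) = 8C; 2C ⊕ 8C = A0.
C[2]: S = E(K, 8C) = 2B; 17 ⊕ 2B = 3C.
C[3]: S = E(K, 2B) = CA; E6 ⊕ CA = 2C.
C[4]: S = E(K, CA) = 69; 74 ⊕ 69 = 1D.
C[5]: S = E(K, 69) = 08; D6 ⊕ 08 = DE.

C[1] = A0, C[2] = 3C, C[3] = 2C, C[4] = 1D, C[5] = DE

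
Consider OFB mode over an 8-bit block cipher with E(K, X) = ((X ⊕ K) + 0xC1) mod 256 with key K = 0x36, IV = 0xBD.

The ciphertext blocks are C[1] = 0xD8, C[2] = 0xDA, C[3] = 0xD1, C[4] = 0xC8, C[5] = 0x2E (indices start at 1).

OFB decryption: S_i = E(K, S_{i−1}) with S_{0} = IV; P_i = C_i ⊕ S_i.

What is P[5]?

P[1]: S = E(K, 0xBD) = 0x4C; 0xD8 ⊕ 0x4C = 0x94.
P[2]: S = E(K, 0x4C) = 0x3B; 0xDA ⊕ 0x3B = 0xE1.
P[3]: S = E(K, 0x3B) = 0xCE; 0xD1 ⊕ 0xCE = 0x1F.
P[4]: S = E(K, 0xCE) = 0xB9; 0xC8 ⊕ 0xB9 = 0x71.
P[5]: S = E(K, 0xB9) = 0x50; 0x2E ⊕ 0x50 = 0x7E.

P[5] = 0x7E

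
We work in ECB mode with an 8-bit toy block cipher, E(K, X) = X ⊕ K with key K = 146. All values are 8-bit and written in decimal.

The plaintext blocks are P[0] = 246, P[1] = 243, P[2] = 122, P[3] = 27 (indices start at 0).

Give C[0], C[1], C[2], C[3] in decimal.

ECB encryption: C_i = E(K, P_i).
C[0]: E(K, 246) = 100.
C[1]: E(K, 243) = 97.
C[2]: E(K, 122) = 232.
C[3]: E(K, 27) = 137.

C[0] = 100, C[1] = 97, C[2] = 232, C[3] = 137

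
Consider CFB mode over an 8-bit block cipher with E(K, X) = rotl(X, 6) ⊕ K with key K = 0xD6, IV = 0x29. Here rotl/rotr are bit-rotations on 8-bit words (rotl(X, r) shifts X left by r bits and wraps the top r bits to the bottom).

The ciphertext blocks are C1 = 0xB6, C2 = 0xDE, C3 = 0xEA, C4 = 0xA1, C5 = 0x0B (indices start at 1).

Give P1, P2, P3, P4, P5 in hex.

P1 = 0x2A, P2 = 0xA5, P3 = 0x8B, P4 = 0xCD, P5 = 0xB5

CFB decryption: P_i = C_i ⊕ E(K, C_{i−1}), with C_{0} = IV.
P1: E(K, 0x29) = 0x9C; 0xB6 ⊕ 0x9C = 0x2A.
P2: E(K, 0xB6) = 0x7B; 0xDE ⊕ 0x7B = 0xA5.
P3: E(K, 0xDE) = 0x61; 0xEA ⊕ 0x61 = 0x8B.
P4: E(K, 0xEA) = 0x6C; 0xA1 ⊕ 0x6C = 0xCD.
P5: E(K, 0xA1) = 0xBE; 0x0B ⊕ 0xBE = 0xB5.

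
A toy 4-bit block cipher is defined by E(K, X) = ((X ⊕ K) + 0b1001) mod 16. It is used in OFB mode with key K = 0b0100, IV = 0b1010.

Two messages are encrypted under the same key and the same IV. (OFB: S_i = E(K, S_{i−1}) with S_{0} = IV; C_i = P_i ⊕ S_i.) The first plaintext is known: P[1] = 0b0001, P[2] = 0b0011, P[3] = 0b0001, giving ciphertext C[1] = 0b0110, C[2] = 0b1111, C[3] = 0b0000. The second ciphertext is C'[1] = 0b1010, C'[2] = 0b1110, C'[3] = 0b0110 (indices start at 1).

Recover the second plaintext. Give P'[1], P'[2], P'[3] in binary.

In OFB with a reused IV, both messages share the same keystream S_i, so C_i ⊕ C'_i = P_i ⊕ P'_i and thus P'_i = P_i ⊕ C_i ⊕ C'_i.
P'[1]: 0b0001 ⊕ 0b0110 ⊕ 0b1010 = 0b1101.
P'[2]: 0b0011 ⊕ 0b1111 ⊕ 0b1110 = 0b0010.
P'[3]: 0b0001 ⊕ 0b0000 ⊕ 0b0110 = 0b0111.

P'[1] = 0b1101, P'[2] = 0b0010, P'[3] = 0b0111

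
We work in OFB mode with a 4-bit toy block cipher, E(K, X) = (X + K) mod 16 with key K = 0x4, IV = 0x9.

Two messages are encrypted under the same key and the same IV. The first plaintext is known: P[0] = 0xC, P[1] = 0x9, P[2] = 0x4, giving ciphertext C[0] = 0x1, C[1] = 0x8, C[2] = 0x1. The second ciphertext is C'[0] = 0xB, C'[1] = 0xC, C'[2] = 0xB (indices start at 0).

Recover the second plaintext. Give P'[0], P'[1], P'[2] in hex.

In OFB with a reused IV, both messages share the same keystream S_i, so C_i ⊕ C'_i = P_i ⊕ P'_i and thus P'_i = P_i ⊕ C_i ⊕ C'_i.
P'[0]: 0xC ⊕ 0x1 ⊕ 0xB = 0x6.
P'[1]: 0x9 ⊕ 0x8 ⊕ 0xC = 0xD.
P'[2]: 0x4 ⊕ 0x1 ⊕ 0xB = 0xE.

P'[0] = 0x6, P'[1] = 0xD, P'[2] = 0xE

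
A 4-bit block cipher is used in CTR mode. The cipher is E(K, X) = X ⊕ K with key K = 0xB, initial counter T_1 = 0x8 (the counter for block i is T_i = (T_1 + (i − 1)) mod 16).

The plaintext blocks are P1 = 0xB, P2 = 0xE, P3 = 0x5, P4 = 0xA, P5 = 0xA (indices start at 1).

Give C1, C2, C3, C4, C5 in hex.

CTR encryption: S_i = E(K, T_i) where T_i is the counter for block i; C_i = P_i ⊕ S_i.
C1: T = 0x8, S = E(K, T) = 0x3; 0xB ⊕ 0x3 = 0x8.
C2: T = 0x9, S = E(K, T) = 0x2; 0xE ⊕ 0x2 = 0xC.
C3: T = 0xA, S = E(K, T) = 0x1; 0x5 ⊕ 0x1 = 0x4.
C4: T = 0xB, S = E(K, T) = 0x0; 0xA ⊕ 0x0 = 0xA.
C5: T = 0xC, S = E(K, T) = 0x7; 0xA ⊕ 0x7 = 0xD.

C1 = 0x8, C2 = 0xC, C3 = 0x4, C4 = 0xA, C5 = 0xD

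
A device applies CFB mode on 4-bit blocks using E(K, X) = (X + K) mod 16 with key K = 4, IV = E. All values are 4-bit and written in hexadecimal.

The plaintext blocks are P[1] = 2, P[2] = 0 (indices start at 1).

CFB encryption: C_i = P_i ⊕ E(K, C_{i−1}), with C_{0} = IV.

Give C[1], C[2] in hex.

C[1]: E(K, E) = 2; 2 ⊕ 2 = 0.
C[2]: E(K, 0) = 4; 0 ⊕ 4 = 4.

C[1] = 0, C[2] = 4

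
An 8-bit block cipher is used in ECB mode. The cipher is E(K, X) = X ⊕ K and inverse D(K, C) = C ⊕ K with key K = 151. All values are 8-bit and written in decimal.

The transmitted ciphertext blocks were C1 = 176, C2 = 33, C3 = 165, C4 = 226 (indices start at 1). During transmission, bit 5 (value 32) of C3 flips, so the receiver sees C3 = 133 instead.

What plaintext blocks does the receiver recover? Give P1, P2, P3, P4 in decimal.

P1 = 39, P2 = 182, P3 = 18, P4 = 117

ECB decryption: P_i = D(K, C_i).
Only C3 changed, to 133. In ECB, a change in C_i affects only P_i. Decrypting the received ciphertext:
P1: D(K, 176) = 39.
P2: D(K, 33) = 182.
P3: D(K, 133) = 18.
P4: D(K, 226) = 117.
Blocks that differ from the original plaintext: P3.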